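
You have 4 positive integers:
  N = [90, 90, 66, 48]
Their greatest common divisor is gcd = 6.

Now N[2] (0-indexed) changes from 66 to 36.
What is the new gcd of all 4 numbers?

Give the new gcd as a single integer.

Answer: 6

Derivation:
Numbers: [90, 90, 66, 48], gcd = 6
Change: index 2, 66 -> 36
gcd of the OTHER numbers (without index 2): gcd([90, 90, 48]) = 6
New gcd = gcd(g_others, new_val) = gcd(6, 36) = 6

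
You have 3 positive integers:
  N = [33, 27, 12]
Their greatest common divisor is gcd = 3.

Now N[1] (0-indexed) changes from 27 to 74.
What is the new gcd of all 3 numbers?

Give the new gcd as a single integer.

Answer: 1

Derivation:
Numbers: [33, 27, 12], gcd = 3
Change: index 1, 27 -> 74
gcd of the OTHER numbers (without index 1): gcd([33, 12]) = 3
New gcd = gcd(g_others, new_val) = gcd(3, 74) = 1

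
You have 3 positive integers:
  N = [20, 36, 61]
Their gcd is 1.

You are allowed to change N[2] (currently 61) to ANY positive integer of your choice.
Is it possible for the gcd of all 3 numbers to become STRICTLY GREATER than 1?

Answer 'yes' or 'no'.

Current gcd = 1
gcd of all OTHER numbers (without N[2]=61): gcd([20, 36]) = 4
The new gcd after any change is gcd(4, new_value).
This can be at most 4.
Since 4 > old gcd 1, the gcd CAN increase (e.g., set N[2] = 4).

Answer: yes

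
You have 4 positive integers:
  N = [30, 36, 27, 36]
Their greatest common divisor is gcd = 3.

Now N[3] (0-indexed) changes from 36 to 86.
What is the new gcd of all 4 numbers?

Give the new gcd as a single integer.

Answer: 1

Derivation:
Numbers: [30, 36, 27, 36], gcd = 3
Change: index 3, 36 -> 86
gcd of the OTHER numbers (without index 3): gcd([30, 36, 27]) = 3
New gcd = gcd(g_others, new_val) = gcd(3, 86) = 1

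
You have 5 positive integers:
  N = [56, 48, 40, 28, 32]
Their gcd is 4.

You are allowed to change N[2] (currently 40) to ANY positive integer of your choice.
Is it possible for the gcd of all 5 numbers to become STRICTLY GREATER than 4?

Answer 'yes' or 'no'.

Current gcd = 4
gcd of all OTHER numbers (without N[2]=40): gcd([56, 48, 28, 32]) = 4
The new gcd after any change is gcd(4, new_value).
This can be at most 4.
Since 4 = old gcd 4, the gcd can only stay the same or decrease.

Answer: no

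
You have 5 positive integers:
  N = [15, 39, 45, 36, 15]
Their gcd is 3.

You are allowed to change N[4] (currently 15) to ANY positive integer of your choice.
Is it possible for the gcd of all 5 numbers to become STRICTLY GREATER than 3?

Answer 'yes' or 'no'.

Answer: no

Derivation:
Current gcd = 3
gcd of all OTHER numbers (without N[4]=15): gcd([15, 39, 45, 36]) = 3
The new gcd after any change is gcd(3, new_value).
This can be at most 3.
Since 3 = old gcd 3, the gcd can only stay the same or decrease.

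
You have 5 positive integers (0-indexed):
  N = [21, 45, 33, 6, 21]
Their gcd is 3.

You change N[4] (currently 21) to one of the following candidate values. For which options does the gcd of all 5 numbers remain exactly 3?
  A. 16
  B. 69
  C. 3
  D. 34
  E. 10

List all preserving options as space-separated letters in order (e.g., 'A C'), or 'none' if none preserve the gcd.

Answer: B C

Derivation:
Old gcd = 3; gcd of others (without N[4]) = 3
New gcd for candidate v: gcd(3, v). Preserves old gcd iff gcd(3, v) = 3.
  Option A: v=16, gcd(3,16)=1 -> changes
  Option B: v=69, gcd(3,69)=3 -> preserves
  Option C: v=3, gcd(3,3)=3 -> preserves
  Option D: v=34, gcd(3,34)=1 -> changes
  Option E: v=10, gcd(3,10)=1 -> changes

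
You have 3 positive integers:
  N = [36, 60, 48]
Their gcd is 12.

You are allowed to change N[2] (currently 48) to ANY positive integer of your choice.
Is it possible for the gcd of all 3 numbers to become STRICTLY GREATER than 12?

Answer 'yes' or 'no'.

Current gcd = 12
gcd of all OTHER numbers (without N[2]=48): gcd([36, 60]) = 12
The new gcd after any change is gcd(12, new_value).
This can be at most 12.
Since 12 = old gcd 12, the gcd can only stay the same or decrease.

Answer: no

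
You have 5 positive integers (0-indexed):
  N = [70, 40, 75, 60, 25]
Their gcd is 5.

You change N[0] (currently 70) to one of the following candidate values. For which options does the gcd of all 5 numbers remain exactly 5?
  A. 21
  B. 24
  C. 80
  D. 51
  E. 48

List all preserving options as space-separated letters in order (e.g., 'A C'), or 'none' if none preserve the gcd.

Old gcd = 5; gcd of others (without N[0]) = 5
New gcd for candidate v: gcd(5, v). Preserves old gcd iff gcd(5, v) = 5.
  Option A: v=21, gcd(5,21)=1 -> changes
  Option B: v=24, gcd(5,24)=1 -> changes
  Option C: v=80, gcd(5,80)=5 -> preserves
  Option D: v=51, gcd(5,51)=1 -> changes
  Option E: v=48, gcd(5,48)=1 -> changes

Answer: C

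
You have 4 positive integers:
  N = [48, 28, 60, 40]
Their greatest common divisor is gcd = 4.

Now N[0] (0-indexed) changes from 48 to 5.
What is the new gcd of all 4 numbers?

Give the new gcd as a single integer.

Answer: 1

Derivation:
Numbers: [48, 28, 60, 40], gcd = 4
Change: index 0, 48 -> 5
gcd of the OTHER numbers (without index 0): gcd([28, 60, 40]) = 4
New gcd = gcd(g_others, new_val) = gcd(4, 5) = 1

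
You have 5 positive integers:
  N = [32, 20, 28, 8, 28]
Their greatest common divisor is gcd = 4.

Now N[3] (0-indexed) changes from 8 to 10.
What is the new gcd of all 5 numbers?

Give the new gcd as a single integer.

Numbers: [32, 20, 28, 8, 28], gcd = 4
Change: index 3, 8 -> 10
gcd of the OTHER numbers (without index 3): gcd([32, 20, 28, 28]) = 4
New gcd = gcd(g_others, new_val) = gcd(4, 10) = 2

Answer: 2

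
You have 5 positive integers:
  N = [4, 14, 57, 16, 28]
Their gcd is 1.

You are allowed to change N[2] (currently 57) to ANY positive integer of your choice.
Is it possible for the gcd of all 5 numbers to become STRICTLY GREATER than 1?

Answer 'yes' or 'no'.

Current gcd = 1
gcd of all OTHER numbers (without N[2]=57): gcd([4, 14, 16, 28]) = 2
The new gcd after any change is gcd(2, new_value).
This can be at most 2.
Since 2 > old gcd 1, the gcd CAN increase (e.g., set N[2] = 2).

Answer: yes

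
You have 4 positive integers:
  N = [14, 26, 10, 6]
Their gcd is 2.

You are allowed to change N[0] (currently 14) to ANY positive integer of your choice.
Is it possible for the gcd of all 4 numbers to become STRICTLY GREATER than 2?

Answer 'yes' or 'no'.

Answer: no

Derivation:
Current gcd = 2
gcd of all OTHER numbers (without N[0]=14): gcd([26, 10, 6]) = 2
The new gcd after any change is gcd(2, new_value).
This can be at most 2.
Since 2 = old gcd 2, the gcd can only stay the same or decrease.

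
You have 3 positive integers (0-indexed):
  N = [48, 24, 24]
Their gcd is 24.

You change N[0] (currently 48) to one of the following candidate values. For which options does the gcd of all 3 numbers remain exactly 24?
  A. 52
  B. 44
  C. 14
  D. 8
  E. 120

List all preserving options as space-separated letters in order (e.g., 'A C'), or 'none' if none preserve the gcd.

Old gcd = 24; gcd of others (without N[0]) = 24
New gcd for candidate v: gcd(24, v). Preserves old gcd iff gcd(24, v) = 24.
  Option A: v=52, gcd(24,52)=4 -> changes
  Option B: v=44, gcd(24,44)=4 -> changes
  Option C: v=14, gcd(24,14)=2 -> changes
  Option D: v=8, gcd(24,8)=8 -> changes
  Option E: v=120, gcd(24,120)=24 -> preserves

Answer: E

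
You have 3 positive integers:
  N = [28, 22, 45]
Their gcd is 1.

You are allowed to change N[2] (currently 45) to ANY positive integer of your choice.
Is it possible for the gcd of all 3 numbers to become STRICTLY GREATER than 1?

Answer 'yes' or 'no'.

Answer: yes

Derivation:
Current gcd = 1
gcd of all OTHER numbers (without N[2]=45): gcd([28, 22]) = 2
The new gcd after any change is gcd(2, new_value).
This can be at most 2.
Since 2 > old gcd 1, the gcd CAN increase (e.g., set N[2] = 2).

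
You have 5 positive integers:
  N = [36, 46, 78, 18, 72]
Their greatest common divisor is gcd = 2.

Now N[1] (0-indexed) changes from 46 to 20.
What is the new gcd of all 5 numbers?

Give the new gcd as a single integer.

Numbers: [36, 46, 78, 18, 72], gcd = 2
Change: index 1, 46 -> 20
gcd of the OTHER numbers (without index 1): gcd([36, 78, 18, 72]) = 6
New gcd = gcd(g_others, new_val) = gcd(6, 20) = 2

Answer: 2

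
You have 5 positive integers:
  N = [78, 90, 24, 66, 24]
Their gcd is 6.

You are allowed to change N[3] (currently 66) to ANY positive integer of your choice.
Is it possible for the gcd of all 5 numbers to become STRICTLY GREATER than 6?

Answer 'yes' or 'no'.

Answer: no

Derivation:
Current gcd = 6
gcd of all OTHER numbers (without N[3]=66): gcd([78, 90, 24, 24]) = 6
The new gcd after any change is gcd(6, new_value).
This can be at most 6.
Since 6 = old gcd 6, the gcd can only stay the same or decrease.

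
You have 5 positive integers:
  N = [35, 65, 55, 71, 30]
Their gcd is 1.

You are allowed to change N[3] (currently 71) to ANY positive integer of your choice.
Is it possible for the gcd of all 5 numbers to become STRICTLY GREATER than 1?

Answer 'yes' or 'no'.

Answer: yes

Derivation:
Current gcd = 1
gcd of all OTHER numbers (without N[3]=71): gcd([35, 65, 55, 30]) = 5
The new gcd after any change is gcd(5, new_value).
This can be at most 5.
Since 5 > old gcd 1, the gcd CAN increase (e.g., set N[3] = 5).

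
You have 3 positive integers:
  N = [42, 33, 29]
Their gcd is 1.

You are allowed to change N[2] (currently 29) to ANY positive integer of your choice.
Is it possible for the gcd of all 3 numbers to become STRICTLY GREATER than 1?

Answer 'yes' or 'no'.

Current gcd = 1
gcd of all OTHER numbers (without N[2]=29): gcd([42, 33]) = 3
The new gcd after any change is gcd(3, new_value).
This can be at most 3.
Since 3 > old gcd 1, the gcd CAN increase (e.g., set N[2] = 3).

Answer: yes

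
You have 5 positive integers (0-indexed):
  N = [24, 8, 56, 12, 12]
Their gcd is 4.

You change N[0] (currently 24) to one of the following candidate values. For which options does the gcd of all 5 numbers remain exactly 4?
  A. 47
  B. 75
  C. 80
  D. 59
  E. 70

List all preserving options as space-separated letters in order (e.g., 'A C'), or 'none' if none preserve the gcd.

Old gcd = 4; gcd of others (without N[0]) = 4
New gcd for candidate v: gcd(4, v). Preserves old gcd iff gcd(4, v) = 4.
  Option A: v=47, gcd(4,47)=1 -> changes
  Option B: v=75, gcd(4,75)=1 -> changes
  Option C: v=80, gcd(4,80)=4 -> preserves
  Option D: v=59, gcd(4,59)=1 -> changes
  Option E: v=70, gcd(4,70)=2 -> changes

Answer: C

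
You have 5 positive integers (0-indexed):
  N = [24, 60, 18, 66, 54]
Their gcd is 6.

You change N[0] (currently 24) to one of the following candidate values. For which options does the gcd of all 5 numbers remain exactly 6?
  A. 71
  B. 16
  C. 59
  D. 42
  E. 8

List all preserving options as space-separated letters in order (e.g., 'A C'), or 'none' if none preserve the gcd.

Old gcd = 6; gcd of others (without N[0]) = 6
New gcd for candidate v: gcd(6, v). Preserves old gcd iff gcd(6, v) = 6.
  Option A: v=71, gcd(6,71)=1 -> changes
  Option B: v=16, gcd(6,16)=2 -> changes
  Option C: v=59, gcd(6,59)=1 -> changes
  Option D: v=42, gcd(6,42)=6 -> preserves
  Option E: v=8, gcd(6,8)=2 -> changes

Answer: D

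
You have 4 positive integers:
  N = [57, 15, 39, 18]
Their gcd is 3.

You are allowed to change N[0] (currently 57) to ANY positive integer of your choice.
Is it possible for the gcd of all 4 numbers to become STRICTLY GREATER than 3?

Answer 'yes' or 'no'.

Current gcd = 3
gcd of all OTHER numbers (without N[0]=57): gcd([15, 39, 18]) = 3
The new gcd after any change is gcd(3, new_value).
This can be at most 3.
Since 3 = old gcd 3, the gcd can only stay the same or decrease.

Answer: no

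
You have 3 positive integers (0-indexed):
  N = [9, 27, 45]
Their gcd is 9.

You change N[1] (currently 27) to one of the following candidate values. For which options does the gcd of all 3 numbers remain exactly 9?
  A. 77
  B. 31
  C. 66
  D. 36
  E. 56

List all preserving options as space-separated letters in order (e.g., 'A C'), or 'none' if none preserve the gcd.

Old gcd = 9; gcd of others (without N[1]) = 9
New gcd for candidate v: gcd(9, v). Preserves old gcd iff gcd(9, v) = 9.
  Option A: v=77, gcd(9,77)=1 -> changes
  Option B: v=31, gcd(9,31)=1 -> changes
  Option C: v=66, gcd(9,66)=3 -> changes
  Option D: v=36, gcd(9,36)=9 -> preserves
  Option E: v=56, gcd(9,56)=1 -> changes

Answer: D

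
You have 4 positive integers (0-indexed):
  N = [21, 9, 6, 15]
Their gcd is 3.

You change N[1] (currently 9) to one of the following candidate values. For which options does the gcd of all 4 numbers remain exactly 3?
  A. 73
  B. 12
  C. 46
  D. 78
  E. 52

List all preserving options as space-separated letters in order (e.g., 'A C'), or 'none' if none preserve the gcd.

Old gcd = 3; gcd of others (without N[1]) = 3
New gcd for candidate v: gcd(3, v). Preserves old gcd iff gcd(3, v) = 3.
  Option A: v=73, gcd(3,73)=1 -> changes
  Option B: v=12, gcd(3,12)=3 -> preserves
  Option C: v=46, gcd(3,46)=1 -> changes
  Option D: v=78, gcd(3,78)=3 -> preserves
  Option E: v=52, gcd(3,52)=1 -> changes

Answer: B D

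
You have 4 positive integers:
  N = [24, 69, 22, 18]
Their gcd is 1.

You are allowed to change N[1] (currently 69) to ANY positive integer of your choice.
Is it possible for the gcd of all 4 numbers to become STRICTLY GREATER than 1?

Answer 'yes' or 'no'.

Current gcd = 1
gcd of all OTHER numbers (without N[1]=69): gcd([24, 22, 18]) = 2
The new gcd after any change is gcd(2, new_value).
This can be at most 2.
Since 2 > old gcd 1, the gcd CAN increase (e.g., set N[1] = 2).

Answer: yes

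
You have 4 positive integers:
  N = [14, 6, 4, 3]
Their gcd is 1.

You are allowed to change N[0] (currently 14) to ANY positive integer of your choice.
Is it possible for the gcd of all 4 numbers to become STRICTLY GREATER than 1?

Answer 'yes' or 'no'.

Answer: no

Derivation:
Current gcd = 1
gcd of all OTHER numbers (without N[0]=14): gcd([6, 4, 3]) = 1
The new gcd after any change is gcd(1, new_value).
This can be at most 1.
Since 1 = old gcd 1, the gcd can only stay the same or decrease.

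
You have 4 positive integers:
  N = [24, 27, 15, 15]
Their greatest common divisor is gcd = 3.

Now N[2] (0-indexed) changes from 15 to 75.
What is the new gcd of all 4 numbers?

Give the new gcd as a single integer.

Numbers: [24, 27, 15, 15], gcd = 3
Change: index 2, 15 -> 75
gcd of the OTHER numbers (without index 2): gcd([24, 27, 15]) = 3
New gcd = gcd(g_others, new_val) = gcd(3, 75) = 3

Answer: 3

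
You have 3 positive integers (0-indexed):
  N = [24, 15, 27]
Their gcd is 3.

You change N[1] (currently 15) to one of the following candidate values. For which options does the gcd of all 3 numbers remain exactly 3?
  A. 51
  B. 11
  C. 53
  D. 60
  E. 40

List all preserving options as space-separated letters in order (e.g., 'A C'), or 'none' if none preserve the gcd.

Answer: A D

Derivation:
Old gcd = 3; gcd of others (without N[1]) = 3
New gcd for candidate v: gcd(3, v). Preserves old gcd iff gcd(3, v) = 3.
  Option A: v=51, gcd(3,51)=3 -> preserves
  Option B: v=11, gcd(3,11)=1 -> changes
  Option C: v=53, gcd(3,53)=1 -> changes
  Option D: v=60, gcd(3,60)=3 -> preserves
  Option E: v=40, gcd(3,40)=1 -> changes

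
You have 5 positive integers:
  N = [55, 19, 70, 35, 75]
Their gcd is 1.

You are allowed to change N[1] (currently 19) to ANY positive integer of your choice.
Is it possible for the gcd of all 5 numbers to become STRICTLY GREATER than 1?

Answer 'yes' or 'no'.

Current gcd = 1
gcd of all OTHER numbers (without N[1]=19): gcd([55, 70, 35, 75]) = 5
The new gcd after any change is gcd(5, new_value).
This can be at most 5.
Since 5 > old gcd 1, the gcd CAN increase (e.g., set N[1] = 5).

Answer: yes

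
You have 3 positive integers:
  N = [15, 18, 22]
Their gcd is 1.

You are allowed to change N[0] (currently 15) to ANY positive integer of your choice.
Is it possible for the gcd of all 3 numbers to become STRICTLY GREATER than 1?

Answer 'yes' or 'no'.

Current gcd = 1
gcd of all OTHER numbers (without N[0]=15): gcd([18, 22]) = 2
The new gcd after any change is gcd(2, new_value).
This can be at most 2.
Since 2 > old gcd 1, the gcd CAN increase (e.g., set N[0] = 2).

Answer: yes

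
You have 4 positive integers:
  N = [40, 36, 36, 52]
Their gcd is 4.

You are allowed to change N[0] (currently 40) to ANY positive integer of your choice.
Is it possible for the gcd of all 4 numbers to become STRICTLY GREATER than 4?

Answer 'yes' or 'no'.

Answer: no

Derivation:
Current gcd = 4
gcd of all OTHER numbers (without N[0]=40): gcd([36, 36, 52]) = 4
The new gcd after any change is gcd(4, new_value).
This can be at most 4.
Since 4 = old gcd 4, the gcd can only stay the same or decrease.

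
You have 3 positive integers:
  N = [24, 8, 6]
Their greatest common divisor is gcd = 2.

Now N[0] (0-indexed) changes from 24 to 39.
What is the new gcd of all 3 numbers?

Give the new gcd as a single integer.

Answer: 1

Derivation:
Numbers: [24, 8, 6], gcd = 2
Change: index 0, 24 -> 39
gcd of the OTHER numbers (without index 0): gcd([8, 6]) = 2
New gcd = gcd(g_others, new_val) = gcd(2, 39) = 1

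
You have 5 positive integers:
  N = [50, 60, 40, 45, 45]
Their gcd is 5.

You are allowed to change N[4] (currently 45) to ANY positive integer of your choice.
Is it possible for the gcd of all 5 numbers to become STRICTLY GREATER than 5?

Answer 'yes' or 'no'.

Current gcd = 5
gcd of all OTHER numbers (without N[4]=45): gcd([50, 60, 40, 45]) = 5
The new gcd after any change is gcd(5, new_value).
This can be at most 5.
Since 5 = old gcd 5, the gcd can only stay the same or decrease.

Answer: no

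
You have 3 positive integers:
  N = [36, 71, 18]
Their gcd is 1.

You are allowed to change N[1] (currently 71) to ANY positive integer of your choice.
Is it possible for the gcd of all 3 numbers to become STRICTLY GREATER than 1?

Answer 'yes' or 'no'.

Current gcd = 1
gcd of all OTHER numbers (without N[1]=71): gcd([36, 18]) = 18
The new gcd after any change is gcd(18, new_value).
This can be at most 18.
Since 18 > old gcd 1, the gcd CAN increase (e.g., set N[1] = 18).

Answer: yes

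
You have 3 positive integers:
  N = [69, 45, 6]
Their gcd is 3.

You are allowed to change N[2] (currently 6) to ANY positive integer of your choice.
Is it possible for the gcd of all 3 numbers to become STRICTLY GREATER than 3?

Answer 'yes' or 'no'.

Current gcd = 3
gcd of all OTHER numbers (without N[2]=6): gcd([69, 45]) = 3
The new gcd after any change is gcd(3, new_value).
This can be at most 3.
Since 3 = old gcd 3, the gcd can only stay the same or decrease.

Answer: no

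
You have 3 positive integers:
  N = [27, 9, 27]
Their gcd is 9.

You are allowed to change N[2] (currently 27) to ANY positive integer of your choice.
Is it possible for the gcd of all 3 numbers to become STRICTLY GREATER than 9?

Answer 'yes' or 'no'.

Answer: no

Derivation:
Current gcd = 9
gcd of all OTHER numbers (without N[2]=27): gcd([27, 9]) = 9
The new gcd after any change is gcd(9, new_value).
This can be at most 9.
Since 9 = old gcd 9, the gcd can only stay the same or decrease.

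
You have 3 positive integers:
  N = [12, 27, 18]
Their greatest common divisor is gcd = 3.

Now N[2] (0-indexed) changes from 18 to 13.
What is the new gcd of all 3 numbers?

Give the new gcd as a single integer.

Numbers: [12, 27, 18], gcd = 3
Change: index 2, 18 -> 13
gcd of the OTHER numbers (without index 2): gcd([12, 27]) = 3
New gcd = gcd(g_others, new_val) = gcd(3, 13) = 1

Answer: 1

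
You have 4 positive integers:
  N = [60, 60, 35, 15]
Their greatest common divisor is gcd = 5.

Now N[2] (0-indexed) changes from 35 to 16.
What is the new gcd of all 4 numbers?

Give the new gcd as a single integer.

Answer: 1

Derivation:
Numbers: [60, 60, 35, 15], gcd = 5
Change: index 2, 35 -> 16
gcd of the OTHER numbers (without index 2): gcd([60, 60, 15]) = 15
New gcd = gcd(g_others, new_val) = gcd(15, 16) = 1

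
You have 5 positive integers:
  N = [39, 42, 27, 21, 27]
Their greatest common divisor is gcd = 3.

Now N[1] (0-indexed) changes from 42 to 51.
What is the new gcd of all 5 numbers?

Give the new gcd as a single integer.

Numbers: [39, 42, 27, 21, 27], gcd = 3
Change: index 1, 42 -> 51
gcd of the OTHER numbers (without index 1): gcd([39, 27, 21, 27]) = 3
New gcd = gcd(g_others, new_val) = gcd(3, 51) = 3

Answer: 3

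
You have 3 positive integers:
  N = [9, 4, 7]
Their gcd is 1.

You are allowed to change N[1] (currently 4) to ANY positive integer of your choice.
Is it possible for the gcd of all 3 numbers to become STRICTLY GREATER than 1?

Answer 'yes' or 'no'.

Answer: no

Derivation:
Current gcd = 1
gcd of all OTHER numbers (without N[1]=4): gcd([9, 7]) = 1
The new gcd after any change is gcd(1, new_value).
This can be at most 1.
Since 1 = old gcd 1, the gcd can only stay the same or decrease.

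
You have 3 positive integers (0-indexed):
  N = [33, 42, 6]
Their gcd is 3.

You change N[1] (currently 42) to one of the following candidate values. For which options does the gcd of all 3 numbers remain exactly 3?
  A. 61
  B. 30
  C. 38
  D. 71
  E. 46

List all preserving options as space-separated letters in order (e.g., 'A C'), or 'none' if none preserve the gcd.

Answer: B

Derivation:
Old gcd = 3; gcd of others (without N[1]) = 3
New gcd for candidate v: gcd(3, v). Preserves old gcd iff gcd(3, v) = 3.
  Option A: v=61, gcd(3,61)=1 -> changes
  Option B: v=30, gcd(3,30)=3 -> preserves
  Option C: v=38, gcd(3,38)=1 -> changes
  Option D: v=71, gcd(3,71)=1 -> changes
  Option E: v=46, gcd(3,46)=1 -> changes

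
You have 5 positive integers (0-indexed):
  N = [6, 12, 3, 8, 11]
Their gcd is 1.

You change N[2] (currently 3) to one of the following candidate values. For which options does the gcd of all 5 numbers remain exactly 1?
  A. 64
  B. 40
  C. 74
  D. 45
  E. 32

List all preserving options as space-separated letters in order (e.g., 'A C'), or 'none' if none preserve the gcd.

Old gcd = 1; gcd of others (without N[2]) = 1
New gcd for candidate v: gcd(1, v). Preserves old gcd iff gcd(1, v) = 1.
  Option A: v=64, gcd(1,64)=1 -> preserves
  Option B: v=40, gcd(1,40)=1 -> preserves
  Option C: v=74, gcd(1,74)=1 -> preserves
  Option D: v=45, gcd(1,45)=1 -> preserves
  Option E: v=32, gcd(1,32)=1 -> preserves

Answer: A B C D E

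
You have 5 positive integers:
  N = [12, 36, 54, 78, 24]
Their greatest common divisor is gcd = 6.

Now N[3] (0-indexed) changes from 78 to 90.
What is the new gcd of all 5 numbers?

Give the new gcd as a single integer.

Answer: 6

Derivation:
Numbers: [12, 36, 54, 78, 24], gcd = 6
Change: index 3, 78 -> 90
gcd of the OTHER numbers (without index 3): gcd([12, 36, 54, 24]) = 6
New gcd = gcd(g_others, new_val) = gcd(6, 90) = 6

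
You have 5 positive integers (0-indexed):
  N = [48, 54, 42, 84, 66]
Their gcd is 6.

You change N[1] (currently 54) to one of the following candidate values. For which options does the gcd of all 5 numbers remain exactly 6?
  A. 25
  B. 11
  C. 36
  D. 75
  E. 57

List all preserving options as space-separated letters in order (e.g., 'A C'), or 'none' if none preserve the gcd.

Answer: C

Derivation:
Old gcd = 6; gcd of others (without N[1]) = 6
New gcd for candidate v: gcd(6, v). Preserves old gcd iff gcd(6, v) = 6.
  Option A: v=25, gcd(6,25)=1 -> changes
  Option B: v=11, gcd(6,11)=1 -> changes
  Option C: v=36, gcd(6,36)=6 -> preserves
  Option D: v=75, gcd(6,75)=3 -> changes
  Option E: v=57, gcd(6,57)=3 -> changes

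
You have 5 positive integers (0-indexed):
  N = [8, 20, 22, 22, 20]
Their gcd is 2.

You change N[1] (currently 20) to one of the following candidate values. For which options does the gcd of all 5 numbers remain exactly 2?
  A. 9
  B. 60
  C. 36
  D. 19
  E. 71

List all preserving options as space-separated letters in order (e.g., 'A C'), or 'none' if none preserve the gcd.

Answer: B C

Derivation:
Old gcd = 2; gcd of others (without N[1]) = 2
New gcd for candidate v: gcd(2, v). Preserves old gcd iff gcd(2, v) = 2.
  Option A: v=9, gcd(2,9)=1 -> changes
  Option B: v=60, gcd(2,60)=2 -> preserves
  Option C: v=36, gcd(2,36)=2 -> preserves
  Option D: v=19, gcd(2,19)=1 -> changes
  Option E: v=71, gcd(2,71)=1 -> changes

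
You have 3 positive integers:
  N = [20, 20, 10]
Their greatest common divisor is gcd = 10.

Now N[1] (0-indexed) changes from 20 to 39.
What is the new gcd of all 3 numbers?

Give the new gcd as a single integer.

Numbers: [20, 20, 10], gcd = 10
Change: index 1, 20 -> 39
gcd of the OTHER numbers (without index 1): gcd([20, 10]) = 10
New gcd = gcd(g_others, new_val) = gcd(10, 39) = 1

Answer: 1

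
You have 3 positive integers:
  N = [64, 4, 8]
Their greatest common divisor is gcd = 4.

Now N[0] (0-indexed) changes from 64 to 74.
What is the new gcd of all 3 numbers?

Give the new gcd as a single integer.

Answer: 2

Derivation:
Numbers: [64, 4, 8], gcd = 4
Change: index 0, 64 -> 74
gcd of the OTHER numbers (without index 0): gcd([4, 8]) = 4
New gcd = gcd(g_others, new_val) = gcd(4, 74) = 2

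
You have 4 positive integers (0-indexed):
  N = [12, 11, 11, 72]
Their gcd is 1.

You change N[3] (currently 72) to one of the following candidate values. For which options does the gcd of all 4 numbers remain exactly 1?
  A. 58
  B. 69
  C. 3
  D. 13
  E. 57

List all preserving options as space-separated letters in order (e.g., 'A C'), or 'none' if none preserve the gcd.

Old gcd = 1; gcd of others (without N[3]) = 1
New gcd for candidate v: gcd(1, v). Preserves old gcd iff gcd(1, v) = 1.
  Option A: v=58, gcd(1,58)=1 -> preserves
  Option B: v=69, gcd(1,69)=1 -> preserves
  Option C: v=3, gcd(1,3)=1 -> preserves
  Option D: v=13, gcd(1,13)=1 -> preserves
  Option E: v=57, gcd(1,57)=1 -> preserves

Answer: A B C D E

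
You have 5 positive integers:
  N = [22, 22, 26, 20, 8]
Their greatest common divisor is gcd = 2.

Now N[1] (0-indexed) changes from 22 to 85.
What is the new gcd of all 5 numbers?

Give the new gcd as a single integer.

Answer: 1

Derivation:
Numbers: [22, 22, 26, 20, 8], gcd = 2
Change: index 1, 22 -> 85
gcd of the OTHER numbers (without index 1): gcd([22, 26, 20, 8]) = 2
New gcd = gcd(g_others, new_val) = gcd(2, 85) = 1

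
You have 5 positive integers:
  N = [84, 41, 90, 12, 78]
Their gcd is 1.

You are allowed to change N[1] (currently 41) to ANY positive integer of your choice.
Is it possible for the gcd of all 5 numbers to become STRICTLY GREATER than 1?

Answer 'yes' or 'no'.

Current gcd = 1
gcd of all OTHER numbers (without N[1]=41): gcd([84, 90, 12, 78]) = 6
The new gcd after any change is gcd(6, new_value).
This can be at most 6.
Since 6 > old gcd 1, the gcd CAN increase (e.g., set N[1] = 6).

Answer: yes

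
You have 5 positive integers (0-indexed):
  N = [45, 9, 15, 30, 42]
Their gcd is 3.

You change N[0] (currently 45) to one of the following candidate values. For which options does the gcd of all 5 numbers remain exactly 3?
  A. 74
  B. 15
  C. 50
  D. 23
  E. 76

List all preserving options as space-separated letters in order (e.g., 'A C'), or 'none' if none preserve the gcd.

Answer: B

Derivation:
Old gcd = 3; gcd of others (without N[0]) = 3
New gcd for candidate v: gcd(3, v). Preserves old gcd iff gcd(3, v) = 3.
  Option A: v=74, gcd(3,74)=1 -> changes
  Option B: v=15, gcd(3,15)=3 -> preserves
  Option C: v=50, gcd(3,50)=1 -> changes
  Option D: v=23, gcd(3,23)=1 -> changes
  Option E: v=76, gcd(3,76)=1 -> changes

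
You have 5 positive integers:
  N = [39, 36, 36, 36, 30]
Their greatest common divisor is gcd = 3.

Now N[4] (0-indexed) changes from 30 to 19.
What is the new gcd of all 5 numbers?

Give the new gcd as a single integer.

Answer: 1

Derivation:
Numbers: [39, 36, 36, 36, 30], gcd = 3
Change: index 4, 30 -> 19
gcd of the OTHER numbers (without index 4): gcd([39, 36, 36, 36]) = 3
New gcd = gcd(g_others, new_val) = gcd(3, 19) = 1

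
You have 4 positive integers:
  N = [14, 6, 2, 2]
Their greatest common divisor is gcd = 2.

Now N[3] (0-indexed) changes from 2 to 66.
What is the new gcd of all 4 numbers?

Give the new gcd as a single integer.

Answer: 2

Derivation:
Numbers: [14, 6, 2, 2], gcd = 2
Change: index 3, 2 -> 66
gcd of the OTHER numbers (without index 3): gcd([14, 6, 2]) = 2
New gcd = gcd(g_others, new_val) = gcd(2, 66) = 2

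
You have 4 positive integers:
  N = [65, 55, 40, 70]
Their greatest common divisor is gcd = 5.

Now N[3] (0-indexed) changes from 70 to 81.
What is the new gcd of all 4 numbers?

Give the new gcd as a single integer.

Answer: 1

Derivation:
Numbers: [65, 55, 40, 70], gcd = 5
Change: index 3, 70 -> 81
gcd of the OTHER numbers (without index 3): gcd([65, 55, 40]) = 5
New gcd = gcd(g_others, new_val) = gcd(5, 81) = 1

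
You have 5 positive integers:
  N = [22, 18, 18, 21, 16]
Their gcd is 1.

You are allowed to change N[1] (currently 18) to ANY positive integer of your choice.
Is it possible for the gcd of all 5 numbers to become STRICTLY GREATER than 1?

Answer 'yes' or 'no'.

Current gcd = 1
gcd of all OTHER numbers (without N[1]=18): gcd([22, 18, 21, 16]) = 1
The new gcd after any change is gcd(1, new_value).
This can be at most 1.
Since 1 = old gcd 1, the gcd can only stay the same or decrease.

Answer: no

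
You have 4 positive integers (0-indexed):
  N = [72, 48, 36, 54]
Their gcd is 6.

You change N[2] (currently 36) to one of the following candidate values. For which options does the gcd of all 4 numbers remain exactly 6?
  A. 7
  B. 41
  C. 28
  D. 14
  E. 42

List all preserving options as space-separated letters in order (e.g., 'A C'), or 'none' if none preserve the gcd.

Old gcd = 6; gcd of others (without N[2]) = 6
New gcd for candidate v: gcd(6, v). Preserves old gcd iff gcd(6, v) = 6.
  Option A: v=7, gcd(6,7)=1 -> changes
  Option B: v=41, gcd(6,41)=1 -> changes
  Option C: v=28, gcd(6,28)=2 -> changes
  Option D: v=14, gcd(6,14)=2 -> changes
  Option E: v=42, gcd(6,42)=6 -> preserves

Answer: E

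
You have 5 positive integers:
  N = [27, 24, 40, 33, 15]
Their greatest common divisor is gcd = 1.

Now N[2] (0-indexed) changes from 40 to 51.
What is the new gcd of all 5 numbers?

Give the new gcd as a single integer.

Answer: 3

Derivation:
Numbers: [27, 24, 40, 33, 15], gcd = 1
Change: index 2, 40 -> 51
gcd of the OTHER numbers (without index 2): gcd([27, 24, 33, 15]) = 3
New gcd = gcd(g_others, new_val) = gcd(3, 51) = 3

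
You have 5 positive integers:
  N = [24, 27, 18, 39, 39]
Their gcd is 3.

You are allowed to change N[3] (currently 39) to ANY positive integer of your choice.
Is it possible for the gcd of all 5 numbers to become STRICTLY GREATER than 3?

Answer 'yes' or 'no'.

Current gcd = 3
gcd of all OTHER numbers (without N[3]=39): gcd([24, 27, 18, 39]) = 3
The new gcd after any change is gcd(3, new_value).
This can be at most 3.
Since 3 = old gcd 3, the gcd can only stay the same or decrease.

Answer: no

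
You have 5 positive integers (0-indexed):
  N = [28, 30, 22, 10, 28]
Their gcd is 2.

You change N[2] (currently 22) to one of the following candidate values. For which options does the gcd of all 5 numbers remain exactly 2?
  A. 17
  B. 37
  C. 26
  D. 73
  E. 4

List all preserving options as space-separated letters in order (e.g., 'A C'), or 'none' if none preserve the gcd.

Old gcd = 2; gcd of others (without N[2]) = 2
New gcd for candidate v: gcd(2, v). Preserves old gcd iff gcd(2, v) = 2.
  Option A: v=17, gcd(2,17)=1 -> changes
  Option B: v=37, gcd(2,37)=1 -> changes
  Option C: v=26, gcd(2,26)=2 -> preserves
  Option D: v=73, gcd(2,73)=1 -> changes
  Option E: v=4, gcd(2,4)=2 -> preserves

Answer: C E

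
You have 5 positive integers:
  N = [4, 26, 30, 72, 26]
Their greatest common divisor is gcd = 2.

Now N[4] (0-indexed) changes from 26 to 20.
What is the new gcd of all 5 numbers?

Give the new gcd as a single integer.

Numbers: [4, 26, 30, 72, 26], gcd = 2
Change: index 4, 26 -> 20
gcd of the OTHER numbers (without index 4): gcd([4, 26, 30, 72]) = 2
New gcd = gcd(g_others, new_val) = gcd(2, 20) = 2

Answer: 2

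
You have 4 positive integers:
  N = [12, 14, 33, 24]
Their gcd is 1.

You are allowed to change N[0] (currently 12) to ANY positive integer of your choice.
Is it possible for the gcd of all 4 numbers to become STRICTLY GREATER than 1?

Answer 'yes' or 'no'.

Current gcd = 1
gcd of all OTHER numbers (without N[0]=12): gcd([14, 33, 24]) = 1
The new gcd after any change is gcd(1, new_value).
This can be at most 1.
Since 1 = old gcd 1, the gcd can only stay the same or decrease.

Answer: no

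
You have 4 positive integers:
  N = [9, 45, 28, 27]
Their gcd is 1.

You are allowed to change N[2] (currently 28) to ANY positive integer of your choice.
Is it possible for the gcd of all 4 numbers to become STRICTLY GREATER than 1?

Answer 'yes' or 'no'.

Current gcd = 1
gcd of all OTHER numbers (without N[2]=28): gcd([9, 45, 27]) = 9
The new gcd after any change is gcd(9, new_value).
This can be at most 9.
Since 9 > old gcd 1, the gcd CAN increase (e.g., set N[2] = 9).

Answer: yes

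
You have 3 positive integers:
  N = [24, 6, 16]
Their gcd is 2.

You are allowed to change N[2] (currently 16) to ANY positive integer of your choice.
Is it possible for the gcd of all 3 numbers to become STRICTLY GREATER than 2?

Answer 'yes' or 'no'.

Answer: yes

Derivation:
Current gcd = 2
gcd of all OTHER numbers (without N[2]=16): gcd([24, 6]) = 6
The new gcd after any change is gcd(6, new_value).
This can be at most 6.
Since 6 > old gcd 2, the gcd CAN increase (e.g., set N[2] = 6).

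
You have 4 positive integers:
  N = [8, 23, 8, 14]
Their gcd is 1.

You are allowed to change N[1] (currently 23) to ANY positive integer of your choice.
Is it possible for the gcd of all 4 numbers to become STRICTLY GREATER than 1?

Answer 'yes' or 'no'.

Answer: yes

Derivation:
Current gcd = 1
gcd of all OTHER numbers (without N[1]=23): gcd([8, 8, 14]) = 2
The new gcd after any change is gcd(2, new_value).
This can be at most 2.
Since 2 > old gcd 1, the gcd CAN increase (e.g., set N[1] = 2).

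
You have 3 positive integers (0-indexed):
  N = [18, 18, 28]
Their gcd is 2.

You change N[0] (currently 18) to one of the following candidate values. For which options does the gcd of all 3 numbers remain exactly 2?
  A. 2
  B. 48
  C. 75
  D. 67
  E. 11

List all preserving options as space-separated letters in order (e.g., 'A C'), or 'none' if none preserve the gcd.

Answer: A B

Derivation:
Old gcd = 2; gcd of others (without N[0]) = 2
New gcd for candidate v: gcd(2, v). Preserves old gcd iff gcd(2, v) = 2.
  Option A: v=2, gcd(2,2)=2 -> preserves
  Option B: v=48, gcd(2,48)=2 -> preserves
  Option C: v=75, gcd(2,75)=1 -> changes
  Option D: v=67, gcd(2,67)=1 -> changes
  Option E: v=11, gcd(2,11)=1 -> changes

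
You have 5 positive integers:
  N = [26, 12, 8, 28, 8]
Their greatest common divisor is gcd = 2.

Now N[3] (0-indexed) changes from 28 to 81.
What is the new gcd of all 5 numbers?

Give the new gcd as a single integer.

Answer: 1

Derivation:
Numbers: [26, 12, 8, 28, 8], gcd = 2
Change: index 3, 28 -> 81
gcd of the OTHER numbers (without index 3): gcd([26, 12, 8, 8]) = 2
New gcd = gcd(g_others, new_val) = gcd(2, 81) = 1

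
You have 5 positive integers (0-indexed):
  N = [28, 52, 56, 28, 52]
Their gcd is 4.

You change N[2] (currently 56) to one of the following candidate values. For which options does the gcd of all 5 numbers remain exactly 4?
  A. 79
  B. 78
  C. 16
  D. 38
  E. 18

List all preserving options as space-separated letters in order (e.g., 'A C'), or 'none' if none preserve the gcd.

Answer: C

Derivation:
Old gcd = 4; gcd of others (without N[2]) = 4
New gcd for candidate v: gcd(4, v). Preserves old gcd iff gcd(4, v) = 4.
  Option A: v=79, gcd(4,79)=1 -> changes
  Option B: v=78, gcd(4,78)=2 -> changes
  Option C: v=16, gcd(4,16)=4 -> preserves
  Option D: v=38, gcd(4,38)=2 -> changes
  Option E: v=18, gcd(4,18)=2 -> changes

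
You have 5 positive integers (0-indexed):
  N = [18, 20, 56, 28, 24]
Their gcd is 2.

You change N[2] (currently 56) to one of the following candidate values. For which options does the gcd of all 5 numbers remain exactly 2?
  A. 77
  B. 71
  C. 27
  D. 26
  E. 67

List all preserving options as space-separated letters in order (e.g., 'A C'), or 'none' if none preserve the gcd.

Old gcd = 2; gcd of others (without N[2]) = 2
New gcd for candidate v: gcd(2, v). Preserves old gcd iff gcd(2, v) = 2.
  Option A: v=77, gcd(2,77)=1 -> changes
  Option B: v=71, gcd(2,71)=1 -> changes
  Option C: v=27, gcd(2,27)=1 -> changes
  Option D: v=26, gcd(2,26)=2 -> preserves
  Option E: v=67, gcd(2,67)=1 -> changes

Answer: D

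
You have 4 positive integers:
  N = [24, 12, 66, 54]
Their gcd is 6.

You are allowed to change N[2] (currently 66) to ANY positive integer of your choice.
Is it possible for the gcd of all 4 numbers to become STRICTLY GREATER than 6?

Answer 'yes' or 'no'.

Answer: no

Derivation:
Current gcd = 6
gcd of all OTHER numbers (without N[2]=66): gcd([24, 12, 54]) = 6
The new gcd after any change is gcd(6, new_value).
This can be at most 6.
Since 6 = old gcd 6, the gcd can only stay the same or decrease.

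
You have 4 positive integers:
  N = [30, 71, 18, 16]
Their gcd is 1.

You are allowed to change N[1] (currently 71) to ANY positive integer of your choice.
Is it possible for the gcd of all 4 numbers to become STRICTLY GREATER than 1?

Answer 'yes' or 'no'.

Answer: yes

Derivation:
Current gcd = 1
gcd of all OTHER numbers (without N[1]=71): gcd([30, 18, 16]) = 2
The new gcd after any change is gcd(2, new_value).
This can be at most 2.
Since 2 > old gcd 1, the gcd CAN increase (e.g., set N[1] = 2).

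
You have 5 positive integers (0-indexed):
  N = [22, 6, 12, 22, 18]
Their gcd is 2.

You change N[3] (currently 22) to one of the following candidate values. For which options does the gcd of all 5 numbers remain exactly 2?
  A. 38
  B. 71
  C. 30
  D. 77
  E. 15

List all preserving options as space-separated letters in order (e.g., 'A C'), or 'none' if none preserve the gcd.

Old gcd = 2; gcd of others (without N[3]) = 2
New gcd for candidate v: gcd(2, v). Preserves old gcd iff gcd(2, v) = 2.
  Option A: v=38, gcd(2,38)=2 -> preserves
  Option B: v=71, gcd(2,71)=1 -> changes
  Option C: v=30, gcd(2,30)=2 -> preserves
  Option D: v=77, gcd(2,77)=1 -> changes
  Option E: v=15, gcd(2,15)=1 -> changes

Answer: A C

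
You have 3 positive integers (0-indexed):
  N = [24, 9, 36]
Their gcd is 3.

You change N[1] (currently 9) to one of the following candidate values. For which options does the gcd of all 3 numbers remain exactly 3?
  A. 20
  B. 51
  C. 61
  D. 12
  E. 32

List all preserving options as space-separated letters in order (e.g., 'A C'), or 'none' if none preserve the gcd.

Answer: B

Derivation:
Old gcd = 3; gcd of others (without N[1]) = 12
New gcd for candidate v: gcd(12, v). Preserves old gcd iff gcd(12, v) = 3.
  Option A: v=20, gcd(12,20)=4 -> changes
  Option B: v=51, gcd(12,51)=3 -> preserves
  Option C: v=61, gcd(12,61)=1 -> changes
  Option D: v=12, gcd(12,12)=12 -> changes
  Option E: v=32, gcd(12,32)=4 -> changes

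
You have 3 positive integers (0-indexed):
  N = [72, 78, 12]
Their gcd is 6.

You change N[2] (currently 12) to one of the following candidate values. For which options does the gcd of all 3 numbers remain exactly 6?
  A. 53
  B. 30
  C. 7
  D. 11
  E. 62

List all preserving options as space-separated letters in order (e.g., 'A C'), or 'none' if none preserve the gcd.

Answer: B

Derivation:
Old gcd = 6; gcd of others (without N[2]) = 6
New gcd for candidate v: gcd(6, v). Preserves old gcd iff gcd(6, v) = 6.
  Option A: v=53, gcd(6,53)=1 -> changes
  Option B: v=30, gcd(6,30)=6 -> preserves
  Option C: v=7, gcd(6,7)=1 -> changes
  Option D: v=11, gcd(6,11)=1 -> changes
  Option E: v=62, gcd(6,62)=2 -> changes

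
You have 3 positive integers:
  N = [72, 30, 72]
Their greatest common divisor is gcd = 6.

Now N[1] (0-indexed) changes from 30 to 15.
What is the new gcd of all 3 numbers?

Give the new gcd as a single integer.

Answer: 3

Derivation:
Numbers: [72, 30, 72], gcd = 6
Change: index 1, 30 -> 15
gcd of the OTHER numbers (without index 1): gcd([72, 72]) = 72
New gcd = gcd(g_others, new_val) = gcd(72, 15) = 3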